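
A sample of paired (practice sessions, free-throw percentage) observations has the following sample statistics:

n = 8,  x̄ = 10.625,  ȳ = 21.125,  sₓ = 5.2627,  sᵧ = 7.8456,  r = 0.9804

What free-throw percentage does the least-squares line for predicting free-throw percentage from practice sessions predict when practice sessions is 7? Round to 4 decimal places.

b = r · sᵧ/sₓ = 0.9804 · 7.8456/5.2627 = 1.461574
a = ȳ − b·x̄ = 21.125 − 1.461574·10.625 = 5.595775
ŷ(7) = a + b·7 = 5.595775 + 1.461574·7 = 15.826794

15.8268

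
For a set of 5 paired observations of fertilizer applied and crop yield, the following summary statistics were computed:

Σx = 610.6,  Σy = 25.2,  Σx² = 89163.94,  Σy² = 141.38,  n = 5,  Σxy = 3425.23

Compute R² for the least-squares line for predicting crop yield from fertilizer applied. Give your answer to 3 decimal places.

Sxx = Σx² − (Σx)²/n = 89163.94 − 74566.472 = 14597.468
Sxy = Σxy − (Σx)(Σy)/n = 3425.23 − 3077.424 = 347.806
Syy = Σy² − (Σy)²/n = 141.38 − 127.008 = 14.372
R² = Sxy²/(Sxx·Syy) = (347.806)²/(14597.468·14.372) = 0.576606

0.577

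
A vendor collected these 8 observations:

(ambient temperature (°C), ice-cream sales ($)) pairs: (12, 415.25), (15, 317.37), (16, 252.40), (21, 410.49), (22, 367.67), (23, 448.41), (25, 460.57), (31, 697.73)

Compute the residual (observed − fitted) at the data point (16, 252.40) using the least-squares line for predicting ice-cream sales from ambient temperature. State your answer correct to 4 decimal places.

n = 8, Σx = 165, Σy = 3369.89, Σxy = 73948.29, Σx² = 3665
Sxx = Σx² − (Σx)²/n = 3665 − 3403.125 = 261.875
Sxy = Σxy − (Σx)(Σy)/n = 73948.29 − 69503.98125 = 4444.30875
b = Sxy/Sxx = 4444.30875/261.875 = 16.971107
a = ȳ − b·x̄ = 421.23625 − 16.971107·20.625 = 71.207160
ŷ(16) = 71.207160 + 16.971107·16 = 342.744878
residual = y − ŷ = 252.40 − 342.744878 = -90.344878

-90.3449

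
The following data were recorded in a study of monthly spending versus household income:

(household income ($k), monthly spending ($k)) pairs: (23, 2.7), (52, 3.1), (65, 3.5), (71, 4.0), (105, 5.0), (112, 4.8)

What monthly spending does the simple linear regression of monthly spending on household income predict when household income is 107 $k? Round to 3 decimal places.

n = 6, Σx = 428, Σy = 23.1, Σxy = 1797.4, Σx² = 36068
Sxx = Σx² − (Σx)²/n = 36068 − 30530.666667 = 5537.333333
Sxy = Σxy − (Σx)(Σy)/n = 1797.4 − 1647.8 = 149.6
b = Sxy/Sxx = 149.6/5537.333333 = 0.027017
a = ȳ − b·x̄ = 3.85 − 0.027017·71.333333 = 1.922815
ŷ(107) = a + b·107 = 1.922815 + 0.027017·107 = 4.813593

4.814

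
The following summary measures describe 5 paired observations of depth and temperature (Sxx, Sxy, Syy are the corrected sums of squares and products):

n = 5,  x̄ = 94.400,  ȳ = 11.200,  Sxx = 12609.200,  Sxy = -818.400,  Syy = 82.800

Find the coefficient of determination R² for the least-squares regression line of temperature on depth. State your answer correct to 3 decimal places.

0.642

R² = Sxy²/(Sxx·Syy) = (-818.4)²/(12609.2·82.8) = 0.641525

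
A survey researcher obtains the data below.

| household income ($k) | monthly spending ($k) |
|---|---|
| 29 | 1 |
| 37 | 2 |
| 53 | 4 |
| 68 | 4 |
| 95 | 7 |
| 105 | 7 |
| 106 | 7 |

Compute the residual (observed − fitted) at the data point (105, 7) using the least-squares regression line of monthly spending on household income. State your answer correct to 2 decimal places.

-0.22

n = 7, Σx = 493, Σy = 32, Σxy = 2729, Σx² = 40929
Sxx = Σx² − (Σx)²/n = 40929 − 34721.285714 = 6207.714286
Sxy = Σxy − (Σx)(Σy)/n = 2729 − 2253.714286 = 475.285714
b = Sxy/Sxx = 475.285714/6207.714286 = 0.076564
a = ȳ − b·x̄ = 4.571429 − 0.076564·70.428571 = -0.820845
ŷ(105) = -0.820845 + 0.076564·105 = 7.218346
residual = y − ŷ = 7 − 7.218346 = -0.218346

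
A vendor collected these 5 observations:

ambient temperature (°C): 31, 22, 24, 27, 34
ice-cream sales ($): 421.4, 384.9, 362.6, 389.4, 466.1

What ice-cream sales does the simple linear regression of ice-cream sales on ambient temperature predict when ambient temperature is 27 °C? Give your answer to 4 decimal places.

n = 5, Σx = 138, Σy = 2024.4, Σxy = 56594.8, Σx² = 3906
Sxx = Σx² − (Σx)²/n = 3906 − 3808.8 = 97.2
Sxy = Σxy − (Σx)(Σy)/n = 56594.8 − 55873.44 = 721.36
b = Sxy/Sxx = 721.36/97.2 = 7.421399
a = ȳ − b·x̄ = 404.88 − 7.421399·27.6 = 200.049383
ŷ(27) = a + b·27 = 200.049383 + 7.421399·27 = 400.427160

400.4272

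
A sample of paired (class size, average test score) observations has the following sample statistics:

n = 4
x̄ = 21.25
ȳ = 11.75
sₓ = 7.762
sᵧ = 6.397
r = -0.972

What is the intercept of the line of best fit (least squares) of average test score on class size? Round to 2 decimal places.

28.77

b = r · sᵧ/sₓ = -0.972 · 6.397/7.762 = -0.801067
a = ȳ − b·x̄ = 11.75 − (-0.801067)·21.25 = 28.772679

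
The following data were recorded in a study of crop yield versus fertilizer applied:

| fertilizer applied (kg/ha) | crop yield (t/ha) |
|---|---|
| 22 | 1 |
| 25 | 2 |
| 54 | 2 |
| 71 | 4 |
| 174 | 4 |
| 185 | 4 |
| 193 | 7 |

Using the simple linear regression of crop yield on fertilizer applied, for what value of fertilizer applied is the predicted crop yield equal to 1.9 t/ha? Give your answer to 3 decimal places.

31.975

n = 7, Σx = 724, Σy = 24, Σxy = 3251, Σx² = 110816
Sxx = Σx² − (Σx)²/n = 110816 − 74882.285714 = 35933.714286
Sxy = Σxy − (Σx)(Σy)/n = 3251 − 2482.285714 = 768.714286
b = Sxy/Sxx = 768.714286/35933.714286 = 0.021393
a = ȳ − b·x̄ = 3.428571 − 0.021393·103.428571 = 1.215969
Set a + b·x = 1.9: x = (1.9 − 1.215969) / 0.021393 = 31.975172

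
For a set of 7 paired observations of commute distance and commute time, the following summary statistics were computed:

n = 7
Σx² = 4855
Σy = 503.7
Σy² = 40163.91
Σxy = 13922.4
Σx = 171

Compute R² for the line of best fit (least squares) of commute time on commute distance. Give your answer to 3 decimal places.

0.985

Sxx = Σx² − (Σx)²/n = 4855 − 4177.285714 = 677.714286
Sxy = Σxy − (Σx)(Σy)/n = 13922.4 − 12304.671429 = 1617.728571
Syy = Σy² − (Σy)²/n = 40163.91 − 36244.812857 = 3919.097143
R² = Sxy²/(Sxx·Syy) = (1617.728571)²/(677.714286·3919.097143) = 0.985323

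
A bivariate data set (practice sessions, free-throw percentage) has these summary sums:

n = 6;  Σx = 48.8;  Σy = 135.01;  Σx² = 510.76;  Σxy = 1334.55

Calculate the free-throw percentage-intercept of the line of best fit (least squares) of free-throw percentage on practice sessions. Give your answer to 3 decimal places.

Sxx = Σx² − (Σx)²/n = 510.76 − 396.906667 = 113.853333
Sxy = Σxy − (Σx)(Σy)/n = 1334.55 − 1098.081333 = 236.468667
b = Sxy/Sxx = 236.468667/113.853333 = 2.076959
a = ȳ − b·x̄ = 22.501667 − 2.076959·8.133333 = 5.609070

5.609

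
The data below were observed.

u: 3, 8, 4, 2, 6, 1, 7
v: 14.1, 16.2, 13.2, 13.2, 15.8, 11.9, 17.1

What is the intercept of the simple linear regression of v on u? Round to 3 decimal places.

n = 7, Σx = 31, Σy = 101.5, Σxy = 477.5, Σx² = 179
Sxx = Σx² − (Σx)²/n = 179 − 137.285714 = 41.714286
Sxy = Σxy − (Σx)(Σy)/n = 477.5 − 449.5 = 28
b = Sxy/Sxx = 28/41.714286 = 0.671233
a = ȳ − b·x̄ = 14.5 − 0.671233·4.428571 = 11.527397

11.527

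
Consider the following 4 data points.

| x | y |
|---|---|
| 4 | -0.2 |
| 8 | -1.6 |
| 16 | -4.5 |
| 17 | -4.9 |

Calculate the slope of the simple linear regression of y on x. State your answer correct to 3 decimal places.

-0.361

n = 4, Σx = 45, Σy = -11.2, Σxy = -168.9, Σx² = 625
Sxx = Σx² − (Σx)²/n = 625 − 506.25 = 118.75
Sxy = Σxy − (Σx)(Σy)/n = -168.9 − (-126) = -42.9
b = Sxy/Sxx = -42.9/118.75 = -0.361263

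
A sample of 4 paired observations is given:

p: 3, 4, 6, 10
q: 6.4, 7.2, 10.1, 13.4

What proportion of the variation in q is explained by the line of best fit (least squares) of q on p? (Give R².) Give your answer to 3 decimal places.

0.985

n = 4, Σx = 23, Σy = 37.1, Σxy = 242.6, Σx² = 161, Σy² = 374.37
Sxx = Σx² − (Σx)²/n = 161 − 132.25 = 28.75
Sxy = Σxy − (Σx)(Σy)/n = 242.6 − 213.325 = 29.275
Syy = Σy² − (Σy)²/n = 374.37 − 344.1025 = 30.2675
R² = Sxy²/(Sxx·Syy) = (29.275)²/(28.75·30.2675) = 0.984871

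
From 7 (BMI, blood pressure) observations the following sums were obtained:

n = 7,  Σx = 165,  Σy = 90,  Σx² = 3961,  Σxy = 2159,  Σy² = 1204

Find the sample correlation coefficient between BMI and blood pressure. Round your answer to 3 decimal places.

Sxx = Σx² − (Σx)²/n = 3961 − 3889.285714 = 71.714286
Sxy = Σxy − (Σx)(Σy)/n = 2159 − 2121.428571 = 37.571429
Syy = Σy² − (Σy)²/n = 1204 − 1157.142857 = 46.857143
r = Sxy/√(Sxx·Syy) = 37.571429/√(3360.326531) = 37.571429/57.968324 = 0.648137

0.648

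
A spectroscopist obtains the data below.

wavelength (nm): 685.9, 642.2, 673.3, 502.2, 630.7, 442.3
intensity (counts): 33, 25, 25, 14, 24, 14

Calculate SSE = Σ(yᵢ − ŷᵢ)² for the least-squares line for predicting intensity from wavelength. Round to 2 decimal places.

n = 6, Σx = 3576.6, Σy = 135, Σxy = 83882, Σx² = 2181829.16, Σy² = 3307
Sxx = Σx² − (Σx)²/n = 2181829.16 − 2132011.26 = 49817.9
Sxy = Σxy − (Σx)(Σy)/n = 83882 − 80473.5 = 3408.5
Syy = Σy² − (Σy)²/n = 3307 − 3037.5 = 269.5
b = Sxy/Sxx = 3408.5/49817.9 = 0.068419
SSE = Syy − b·Sxy = 269.5 − 0.068419·3408.5 = 36.293216

36.29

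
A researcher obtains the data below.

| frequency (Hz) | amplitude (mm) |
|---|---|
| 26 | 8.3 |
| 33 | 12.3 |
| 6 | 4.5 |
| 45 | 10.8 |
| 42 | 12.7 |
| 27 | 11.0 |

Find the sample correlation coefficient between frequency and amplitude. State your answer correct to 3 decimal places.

n = 6, Σx = 179, Σy = 59.6, Σxy = 1965.1, Σx² = 6319, Σy² = 639.36
Sxx = Σx² − (Σx)²/n = 6319 − 5340.166667 = 978.833333
Sxy = Σxy − (Σx)(Σy)/n = 1965.1 − 1778.066667 = 187.033333
Syy = Σy² − (Σy)²/n = 639.36 − 592.026667 = 47.333333
r = Sxy/√(Sxx·Syy) = 187.033333/√(46331.444444) = 187.033333/215.247403 = 0.868923

0.869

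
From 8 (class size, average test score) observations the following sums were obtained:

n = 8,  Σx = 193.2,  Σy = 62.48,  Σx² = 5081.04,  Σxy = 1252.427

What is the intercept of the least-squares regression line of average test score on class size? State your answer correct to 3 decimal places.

22.725

Sxx = Σx² − (Σx)²/n = 5081.04 − 4665.78 = 415.26
Sxy = Σxy − (Σx)(Σy)/n = 1252.427 − 1508.892 = -256.465
b = Sxy/Sxx = -256.465/415.26 = -0.617601
a = ȳ − b·x̄ = 7.81 − (-0.617601)·24.15 = 22.725065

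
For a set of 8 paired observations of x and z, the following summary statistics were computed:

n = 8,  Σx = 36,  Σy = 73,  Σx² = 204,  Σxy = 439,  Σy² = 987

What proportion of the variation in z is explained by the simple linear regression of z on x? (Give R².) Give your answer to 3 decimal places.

0.906

Sxx = Σx² − (Σx)²/n = 204 − 162 = 42
Sxy = Σxy − (Σx)(Σy)/n = 439 − 328.5 = 110.5
Syy = Σy² − (Σy)²/n = 987 − 666.125 = 320.875
R² = Sxy²/(Sxx·Syy) = (110.5)²/(42·320.875) = 0.906023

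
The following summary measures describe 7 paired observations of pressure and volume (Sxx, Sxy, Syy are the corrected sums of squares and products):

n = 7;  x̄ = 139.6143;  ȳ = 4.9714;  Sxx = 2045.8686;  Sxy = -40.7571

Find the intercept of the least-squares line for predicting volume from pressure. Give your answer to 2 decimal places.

b = Sxy/Sxx = -40.7571/2045.8686 = -0.019922
a = ȳ − b·x̄ = 4.9714 − (-0.019922)·139.6143 = 7.752749

7.75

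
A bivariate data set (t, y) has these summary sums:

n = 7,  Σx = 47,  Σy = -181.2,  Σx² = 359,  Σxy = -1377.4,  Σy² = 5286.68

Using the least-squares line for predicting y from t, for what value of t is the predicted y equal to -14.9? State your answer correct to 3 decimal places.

3.747

Sxx = Σx² − (Σx)²/n = 359 − 315.571429 = 43.428571
Sxy = Σxy − (Σx)(Σy)/n = -1377.4 − (-1216.628571) = -160.771429
b = Sxy/Sxx = -160.771429/43.428571 = -3.701974
a = ȳ − b·x̄ = -25.885714 − (-3.701974)·6.714286 = -1.029605
Set a + b·x = -14.9: x = (-14.9 − (-1.029605)) / (-3.701974) = 3.746757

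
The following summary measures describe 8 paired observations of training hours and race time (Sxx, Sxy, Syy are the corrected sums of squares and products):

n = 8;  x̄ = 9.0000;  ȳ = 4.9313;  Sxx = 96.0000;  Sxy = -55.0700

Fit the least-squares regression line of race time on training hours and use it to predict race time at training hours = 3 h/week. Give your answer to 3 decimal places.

b = Sxy/Sxx = -55.07/96 = -0.573646
a = ȳ − b·x̄ = 4.9313 − (-0.573646)·9 = 10.094112
ŷ(3) = a + b·3 = 10.094112 + (-0.573646)·3 = 8.373175

8.373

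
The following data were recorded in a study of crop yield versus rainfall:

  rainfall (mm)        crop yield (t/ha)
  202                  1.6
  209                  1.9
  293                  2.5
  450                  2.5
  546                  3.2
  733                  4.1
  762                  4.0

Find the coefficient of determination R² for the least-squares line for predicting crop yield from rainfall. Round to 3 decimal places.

n = 7, Σx = 3195, Σy = 19.8, Σxy = 10378.3, Σx² = 1788883, Σy² = 61.72
Sxx = Σx² − (Σx)²/n = 1788883 − 1458289.285714 = 330593.714286
Sxy = Σxy − (Σx)(Σy)/n = 10378.3 − 9037.285714 = 1341.014286
Syy = Σy² − (Σy)²/n = 61.72 − 56.005714 = 5.714286
R² = Sxy²/(Sxx·Syy) = (1341.014286)²/(330593.714286·5.714286) = 0.951942

0.952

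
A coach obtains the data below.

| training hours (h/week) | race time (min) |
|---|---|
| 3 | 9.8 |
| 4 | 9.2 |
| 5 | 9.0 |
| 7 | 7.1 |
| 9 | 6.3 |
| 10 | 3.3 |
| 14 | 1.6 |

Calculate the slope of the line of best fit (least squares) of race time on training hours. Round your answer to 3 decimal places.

n = 7, Σx = 52, Σy = 46.3, Σxy = 273, Σx² = 476
Sxx = Σx² − (Σx)²/n = 476 − 386.285714 = 89.714286
Sxy = Σxy − (Σx)(Σy)/n = 273 − 343.942857 = -70.942857
b = Sxy/Sxx = -70.942857/89.714286 = -0.790764

-0.791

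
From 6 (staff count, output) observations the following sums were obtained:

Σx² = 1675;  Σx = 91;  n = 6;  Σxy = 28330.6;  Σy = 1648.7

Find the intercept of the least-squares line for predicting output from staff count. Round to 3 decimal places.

Sxx = Σx² − (Σx)²/n = 1675 − 1380.166667 = 294.833333
Sxy = Σxy − (Σx)(Σy)/n = 28330.6 − 25005.283333 = 3325.316667
b = Sxy/Sxx = 3325.316667/294.833333 = 11.278632
a = ȳ − b·x̄ = 274.783333 − 11.278632·15.166667 = 103.724081

103.724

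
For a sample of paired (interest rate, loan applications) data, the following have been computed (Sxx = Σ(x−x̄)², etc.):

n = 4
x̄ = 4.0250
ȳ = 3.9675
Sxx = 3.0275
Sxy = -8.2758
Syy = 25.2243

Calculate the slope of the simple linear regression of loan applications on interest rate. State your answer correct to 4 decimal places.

-2.7335

b = Sxy/Sxx = -8.2758/3.0275 = -2.733543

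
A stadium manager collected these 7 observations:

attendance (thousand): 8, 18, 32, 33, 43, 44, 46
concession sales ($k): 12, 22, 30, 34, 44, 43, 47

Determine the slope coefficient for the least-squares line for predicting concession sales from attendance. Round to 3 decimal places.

n = 7, Σx = 224, Σy = 232, Σxy = 8520, Σx² = 8402
Sxx = Σx² − (Σx)²/n = 8402 − 7168 = 1234
Sxy = Σxy − (Σx)(Σy)/n = 8520 − 7424 = 1096
b = Sxy/Sxx = 1096/1234 = 0.888169

0.888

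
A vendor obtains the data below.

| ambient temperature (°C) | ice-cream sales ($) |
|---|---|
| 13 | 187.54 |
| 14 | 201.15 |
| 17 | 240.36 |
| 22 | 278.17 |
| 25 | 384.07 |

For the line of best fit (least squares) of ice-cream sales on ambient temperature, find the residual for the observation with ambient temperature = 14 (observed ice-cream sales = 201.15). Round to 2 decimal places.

4.25

n = 5, Σx = 91, Σy = 1291.29, Σxy = 25061.73, Σx² = 1763
Sxx = Σx² − (Σx)²/n = 1763 − 1656.2 = 106.8
Sxy = Σxy − (Σx)(Σy)/n = 25061.73 − 23501.478 = 1560.252
b = Sxy/Sxx = 1560.252/106.8 = 14.609101
a = ȳ − b·x̄ = 258.258 − 14.609101·18.2 = -7.627640
ŷ(14) = -7.627640 + 14.609101·14 = 196.899775
residual = y − ŷ = 201.15 − 196.899775 = 4.250225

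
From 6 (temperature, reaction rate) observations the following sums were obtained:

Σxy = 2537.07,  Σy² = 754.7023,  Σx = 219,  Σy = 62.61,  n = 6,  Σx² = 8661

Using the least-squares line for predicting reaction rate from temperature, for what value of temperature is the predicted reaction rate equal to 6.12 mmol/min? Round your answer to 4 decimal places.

25.0615

Sxx = Σx² − (Σx)²/n = 8661 − 7993.5 = 667.5
Sxy = Σxy − (Σx)(Σy)/n = 2537.07 − 2285.265 = 251.805
b = Sxy/Sxx = 251.805/667.5 = 0.377236
a = ȳ − b·x̄ = 10.435 − 0.377236·36.5 = -3.334112
Set a + b·x = 6.12: x = (6.12 − (-3.334112)) / 0.377236 = 25.061536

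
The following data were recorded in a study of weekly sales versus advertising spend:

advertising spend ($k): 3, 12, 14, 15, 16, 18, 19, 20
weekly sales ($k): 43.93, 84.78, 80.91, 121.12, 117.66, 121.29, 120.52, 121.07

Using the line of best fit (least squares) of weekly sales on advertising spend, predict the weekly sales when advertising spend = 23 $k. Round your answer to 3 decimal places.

n = 8, Σx = 117, Σy = 811.28, Σxy = 12875.75, Σx² = 1915
Sxx = Σx² − (Σx)²/n = 1915 − 1711.125 = 203.875
Sxy = Σxy − (Σx)(Σy)/n = 12875.75 − 11864.97 = 1010.78
b = Sxy/Sxx = 1010.78/203.875 = 4.957842
a = ȳ − b·x̄ = 101.41 − 4.957842·14.625 = 28.901563
ŷ(23) = a + b·23 = 28.901563 + 4.957842·23 = 142.931925

142.932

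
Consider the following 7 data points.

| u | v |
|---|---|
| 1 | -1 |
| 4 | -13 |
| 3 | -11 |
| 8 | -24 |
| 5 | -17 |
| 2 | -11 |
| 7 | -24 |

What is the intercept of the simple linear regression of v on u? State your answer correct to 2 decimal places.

n = 7, Σx = 30, Σy = -101, Σxy = -553, Σx² = 168
Sxx = Σx² − (Σx)²/n = 168 − 128.571429 = 39.428571
Sxy = Σxy − (Σx)(Σy)/n = -553 − (-432.857143) = -120.142857
b = Sxy/Sxx = -120.142857/39.428571 = -3.047101
a = ȳ − b·x̄ = -14.428571 − (-3.047101)·4.285714 = -1.369565

-1.37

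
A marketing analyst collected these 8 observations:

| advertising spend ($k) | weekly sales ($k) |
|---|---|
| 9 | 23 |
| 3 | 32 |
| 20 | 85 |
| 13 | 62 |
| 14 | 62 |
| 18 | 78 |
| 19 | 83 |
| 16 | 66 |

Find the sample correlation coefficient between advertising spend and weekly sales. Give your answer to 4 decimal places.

0.9196

n = 8, Σx = 112, Σy = 491, Σxy = 7714, Σx² = 1796, Σy² = 33795
Sxx = Σx² − (Σx)²/n = 1796 − 1568 = 228
Sxy = Σxy − (Σx)(Σy)/n = 7714 − 6874 = 840
Syy = Σy² − (Σy)²/n = 33795 − 30135.125 = 3659.875
r = Sxy/√(Sxx·Syy) = 840/√(834451.5) = 840/913.483169 = 0.919557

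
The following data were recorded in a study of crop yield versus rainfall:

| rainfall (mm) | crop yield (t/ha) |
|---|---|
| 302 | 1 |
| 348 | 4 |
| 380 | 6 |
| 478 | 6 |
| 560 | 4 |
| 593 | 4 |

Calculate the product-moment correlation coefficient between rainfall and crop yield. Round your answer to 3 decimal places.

0.337

n = 6, Σx = 2661, Σy = 25, Σxy = 11454, Σx² = 1250441, Σy² = 121
Sxx = Σx² − (Σx)²/n = 1250441 − 1180153.5 = 70287.5
Sxy = Σxy − (Σx)(Σy)/n = 11454 − 11087.5 = 366.5
Syy = Σy² − (Σy)²/n = 121 − 104.166667 = 16.833333
r = Sxy/√(Sxx·Syy) = 366.5/√(1183172.916667) = 366.5/1087.737522 = 0.336938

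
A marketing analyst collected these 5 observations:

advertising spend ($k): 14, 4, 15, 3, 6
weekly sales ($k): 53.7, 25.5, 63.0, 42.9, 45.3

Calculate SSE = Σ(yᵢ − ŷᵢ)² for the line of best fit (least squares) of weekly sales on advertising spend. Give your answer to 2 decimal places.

n = 5, Σx = 42, Σy = 230.4, Σxy = 2199.3, Σx² = 482, Σy² = 11395.44
Sxx = Σx² − (Σx)²/n = 482 − 352.8 = 129.2
Sxy = Σxy − (Σx)(Σy)/n = 2199.3 − 1935.36 = 263.94
Syy = Σy² − (Σy)²/n = 11395.44 − 10616.832 = 778.608
b = Sxy/Sxx = 263.94/129.2 = 2.042879
SSE = Syy − b·Sxy = 778.608 − 2.042879·263.94 = 239.410449

239.41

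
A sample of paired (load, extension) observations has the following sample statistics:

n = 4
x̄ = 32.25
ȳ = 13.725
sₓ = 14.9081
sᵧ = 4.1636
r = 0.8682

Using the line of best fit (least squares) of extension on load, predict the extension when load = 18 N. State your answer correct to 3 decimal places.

10.270

b = r · sᵧ/sₓ = 0.8682 · 4.1636/14.9081 = 0.242475
a = ȳ − b·x̄ = 13.725 − 0.242475·32.25 = 5.905190
ŷ(18) = a + b·18 = 5.905190 + 0.242475·18 = 10.269735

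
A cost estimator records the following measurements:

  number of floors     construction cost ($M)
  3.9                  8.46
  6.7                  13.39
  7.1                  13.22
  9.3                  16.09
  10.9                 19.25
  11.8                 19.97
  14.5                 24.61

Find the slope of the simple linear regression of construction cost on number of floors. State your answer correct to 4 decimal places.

1.4890

n = 7, Σx = 64.2, Σy = 114.99, Σxy = 1168.522, Σx² = 665.3
Sxx = Σx² − (Σx)²/n = 665.3 − 588.805714 = 76.494286
Sxy = Σxy − (Σx)(Σy)/n = 1168.522 − 1054.622571 = 113.899429
b = Sxy/Sxx = 113.899429/76.494286 = 1.488993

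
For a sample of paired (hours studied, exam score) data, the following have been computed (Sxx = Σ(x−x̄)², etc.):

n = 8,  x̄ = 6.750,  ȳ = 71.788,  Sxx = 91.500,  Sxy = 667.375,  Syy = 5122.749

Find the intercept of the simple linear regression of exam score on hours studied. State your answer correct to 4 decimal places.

22.5554

b = Sxy/Sxx = 667.375/91.5 = 7.293716
a = ȳ − b·x̄ = 71.788 − 7.293716·6.75 = 22.555418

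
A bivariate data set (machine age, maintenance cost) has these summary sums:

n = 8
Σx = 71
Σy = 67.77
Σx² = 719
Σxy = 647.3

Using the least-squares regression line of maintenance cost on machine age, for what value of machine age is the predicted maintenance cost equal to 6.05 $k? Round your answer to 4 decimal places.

Sxx = Σx² − (Σx)²/n = 719 − 630.125 = 88.875
Sxy = Σxy − (Σx)(Σy)/n = 647.3 − 601.45875 = 45.84125
b = Sxy/Sxx = 45.84125/88.875 = 0.515795
a = ȳ − b·x̄ = 8.47125 − 0.515795·8.875 = 3.893572
Set a + b·x = 6.05: x = (6.05 − 3.893572) / 0.515795 = 4.180787

4.1808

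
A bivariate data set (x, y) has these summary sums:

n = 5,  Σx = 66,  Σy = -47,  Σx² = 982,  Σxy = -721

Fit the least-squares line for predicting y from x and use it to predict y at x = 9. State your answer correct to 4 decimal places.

Sxx = Σx² − (Σx)²/n = 982 − 871.2 = 110.8
Sxy = Σxy − (Σx)(Σy)/n = -721 − (-620.4) = -100.6
b = Sxy/Sxx = -100.6/110.8 = -0.907942
a = ȳ − b·x̄ = -9.4 − (-0.907942)·13.2 = 2.584838
ŷ(9) = a + b·9 = 2.584838 + (-0.907942)·9 = -5.586643

-5.5866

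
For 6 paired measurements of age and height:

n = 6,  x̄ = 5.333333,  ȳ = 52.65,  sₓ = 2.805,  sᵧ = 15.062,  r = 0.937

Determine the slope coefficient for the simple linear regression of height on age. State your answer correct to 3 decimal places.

b = r · sᵧ/sₓ = 0.937 · 15.062/2.805 = 5.031406

5.031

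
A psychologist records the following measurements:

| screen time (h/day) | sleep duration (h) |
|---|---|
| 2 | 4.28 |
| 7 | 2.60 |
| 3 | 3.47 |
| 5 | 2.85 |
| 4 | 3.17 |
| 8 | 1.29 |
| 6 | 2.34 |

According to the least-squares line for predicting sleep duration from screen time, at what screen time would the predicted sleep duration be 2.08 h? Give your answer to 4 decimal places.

6.8856

n = 7, Σx = 35, Σy = 20, Σxy = 88.46, Σx² = 203
Sxx = Σx² − (Σx)²/n = 203 − 175 = 28
Sxy = Σxy − (Σx)(Σy)/n = 88.46 − 100 = -11.54
b = Sxy/Sxx = -11.54/28 = -0.412143
a = ȳ − b·x̄ = 2.857143 − (-0.412143)·5 = 4.917857
Set a + b·x = 2.08: x = (2.08 − 4.917857) / (-0.412143) = 6.885615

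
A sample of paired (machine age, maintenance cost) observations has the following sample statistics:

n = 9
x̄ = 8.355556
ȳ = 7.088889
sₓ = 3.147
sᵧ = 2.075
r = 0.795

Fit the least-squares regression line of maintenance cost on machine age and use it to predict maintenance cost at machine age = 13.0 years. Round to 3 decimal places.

9.523

b = r · sᵧ/sₓ = 0.795 · 2.075/3.147 = 0.524190
a = ȳ − b·x̄ = 7.088889 − 0.524190·8.355556 = 2.708993
ŷ(13.0) = a + b·13.0 = 2.708993 + 0.524190·13 = 9.523459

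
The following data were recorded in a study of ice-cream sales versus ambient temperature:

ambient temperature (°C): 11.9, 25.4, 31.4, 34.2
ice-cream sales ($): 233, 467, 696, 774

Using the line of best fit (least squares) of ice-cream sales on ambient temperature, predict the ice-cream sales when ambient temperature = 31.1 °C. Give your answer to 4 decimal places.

n = 4, Σx = 102.9, Σy = 2170, Σxy = 62959.7, Σx² = 2942.37
Sxx = Σx² − (Σx)²/n = 2942.37 − 2647.1025 = 295.2675
Sxy = Σxy − (Σx)(Σy)/n = 62959.7 − 55823.25 = 7136.45
b = Sxy/Sxx = 7136.45/295.2675 = 24.169440
a = ȳ − b·x̄ = 542.5 − 24.169440·25.725 = -79.258833
ŷ(31.1) = a + b·31.1 = -79.258833 + 24.169440·31.1 = 672.410738

672.4107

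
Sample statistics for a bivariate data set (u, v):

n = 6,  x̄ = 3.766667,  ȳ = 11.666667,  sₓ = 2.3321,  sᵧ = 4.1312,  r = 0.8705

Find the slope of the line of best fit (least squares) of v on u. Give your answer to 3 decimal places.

1.542

b = r · sᵧ/sₓ = 0.8705 · 4.1312/2.3321 = 1.542048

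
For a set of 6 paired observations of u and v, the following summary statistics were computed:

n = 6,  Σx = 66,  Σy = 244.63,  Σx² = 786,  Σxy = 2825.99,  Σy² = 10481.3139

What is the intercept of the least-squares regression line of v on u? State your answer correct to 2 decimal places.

16.01

Sxx = Σx² − (Σx)²/n = 786 − 726 = 60
Sxy = Σxy − (Σx)(Σy)/n = 2825.99 − 2690.93 = 135.06
b = Sxy/Sxx = 135.06/60 = 2.251
a = ȳ − b·x̄ = 40.771667 − 2.251·11 = 16.010667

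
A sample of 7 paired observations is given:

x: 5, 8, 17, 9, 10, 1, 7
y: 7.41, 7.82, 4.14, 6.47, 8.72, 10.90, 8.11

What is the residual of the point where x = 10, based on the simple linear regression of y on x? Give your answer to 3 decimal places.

1.748

n = 7, Σx = 57, Σy = 53.57, Σxy = 383.09, Σx² = 609
Sxx = Σx² − (Σx)²/n = 609 − 464.142857 = 144.857143
Sxy = Σxy − (Σx)(Σy)/n = 383.09 − 436.212857 = -53.122857
b = Sxy/Sxx = -53.122857/144.857143 = -0.366726
a = ȳ − b·x̄ = 7.652857 − (-0.366726)·8.142857 = 10.639053
ŷ(10) = 10.639053 + (-0.366726)·10 = 6.971795
residual = y − ŷ = 8.72 − 6.971795 = 1.748205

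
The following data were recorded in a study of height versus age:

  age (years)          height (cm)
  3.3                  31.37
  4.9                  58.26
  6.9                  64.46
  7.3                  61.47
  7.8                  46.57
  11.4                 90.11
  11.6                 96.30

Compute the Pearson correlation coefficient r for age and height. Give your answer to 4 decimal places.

n = 7, Σx = 53.2, Σy = 448.54, Σxy = 3790.08, Σx² = 461.16, Σy² = 31874.224
Sxx = Σx² − (Σx)²/n = 461.16 − 404.32 = 56.84
Sxy = Σxy − (Σx)(Σy)/n = 3790.08 − 3408.904 = 381.176
Syy = Σy² − (Σy)²/n = 31874.224 − 28741.161657 = 3133.062343
r = Sxy/√(Sxx·Syy) = 381.176/√(178083.263568) = 381.176/421.999127 = 0.903263

0.9033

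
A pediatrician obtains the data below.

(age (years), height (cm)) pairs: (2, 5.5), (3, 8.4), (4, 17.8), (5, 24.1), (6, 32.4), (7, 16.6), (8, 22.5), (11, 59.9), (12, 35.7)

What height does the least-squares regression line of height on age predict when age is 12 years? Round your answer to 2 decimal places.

46.54

n = 9, Σx = 58, Σy = 222.9, Σxy = 1805.8, Σx² = 468
Sxx = Σx² − (Σx)²/n = 468 − 373.777778 = 94.222222
Sxy = Σxy − (Σx)(Σy)/n = 1805.8 − 1436.466667 = 369.333333
b = Sxy/Sxx = 369.333333/94.222222 = 3.919811
a = ȳ − b·x̄ = 24.766667 − 3.919811·6.444444 = -0.494340
ŷ(12) = a + b·12 = -0.494340 + 3.919811·12 = 46.543396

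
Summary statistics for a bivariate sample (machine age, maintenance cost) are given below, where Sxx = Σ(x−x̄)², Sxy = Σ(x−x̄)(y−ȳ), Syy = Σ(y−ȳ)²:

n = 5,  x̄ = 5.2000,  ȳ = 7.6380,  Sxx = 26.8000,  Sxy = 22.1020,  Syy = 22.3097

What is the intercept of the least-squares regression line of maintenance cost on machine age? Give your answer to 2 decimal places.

b = Sxy/Sxx = 22.102/26.8 = 0.824701
a = ȳ − b·x̄ = 7.638 − 0.824701·5.2 = 3.349552

3.35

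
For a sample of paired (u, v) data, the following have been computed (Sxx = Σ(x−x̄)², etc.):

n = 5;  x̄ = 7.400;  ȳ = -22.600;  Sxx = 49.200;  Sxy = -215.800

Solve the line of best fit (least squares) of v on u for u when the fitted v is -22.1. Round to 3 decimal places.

b = Sxy/Sxx = -215.8/49.2 = -4.386179
a = ȳ − b·x̄ = -22.6 − (-4.386179)·7.4 = 9.857724
Set a + b·x = -22.1: x = (-22.1 − 9.857724) / (-4.386179) = 7.286006

7.286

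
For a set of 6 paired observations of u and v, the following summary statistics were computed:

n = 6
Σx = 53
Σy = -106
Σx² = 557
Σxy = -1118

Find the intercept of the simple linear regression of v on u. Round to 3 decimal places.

Sxx = Σx² − (Σx)²/n = 557 − 468.166667 = 88.833333
Sxy = Σxy − (Σx)(Σy)/n = -1118 − (-936.333333) = -181.666667
b = Sxy/Sxx = -181.666667/88.833333 = -2.045028
a = ȳ − b·x̄ = -17.666667 − (-2.045028)·8.833333 = 0.397749

0.398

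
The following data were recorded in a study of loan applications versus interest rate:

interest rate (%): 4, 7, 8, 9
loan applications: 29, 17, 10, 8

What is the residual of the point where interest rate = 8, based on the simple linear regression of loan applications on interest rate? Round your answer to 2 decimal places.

n = 4, Σx = 28, Σy = 64, Σxy = 387, Σx² = 210
Sxx = Σx² − (Σx)²/n = 210 − 196 = 14
Sxy = Σxy − (Σx)(Σy)/n = 387 − 448 = -61
b = Sxy/Sxx = -61/14 = -4.357143
a = ȳ − b·x̄ = 16 − (-4.357143)·7 = 46.5
ŷ(8) = 46.5 + (-4.357143)·8 = 11.642857
residual = y − ŷ = 10 − 11.642857 = -1.642857

-1.64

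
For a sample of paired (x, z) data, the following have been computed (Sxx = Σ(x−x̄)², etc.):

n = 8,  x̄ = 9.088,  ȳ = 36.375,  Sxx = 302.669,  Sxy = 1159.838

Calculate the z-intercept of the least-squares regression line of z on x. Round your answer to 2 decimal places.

b = Sxy/Sxx = 1159.838/302.669 = 3.832034
a = ȳ − b·x̄ = 36.375 − 3.832034·9.088 = 1.549472

1.55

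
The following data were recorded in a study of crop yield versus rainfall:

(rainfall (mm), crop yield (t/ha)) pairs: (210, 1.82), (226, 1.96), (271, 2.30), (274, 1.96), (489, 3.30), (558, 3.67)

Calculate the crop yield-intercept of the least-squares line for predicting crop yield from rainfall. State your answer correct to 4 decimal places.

0.7181

n = 6, Σx = 2028, Σy = 15.01, Σxy = 5647.06, Σx² = 794178
Sxx = Σx² − (Σx)²/n = 794178 − 685464 = 108714
Sxy = Σxy − (Σx)(Σy)/n = 5647.06 − 5073.38 = 573.68
b = Sxy/Sxx = 573.68/108714 = 0.005277
a = ȳ − b·x̄ = 2.501667 − 0.005277·338 = 0.718052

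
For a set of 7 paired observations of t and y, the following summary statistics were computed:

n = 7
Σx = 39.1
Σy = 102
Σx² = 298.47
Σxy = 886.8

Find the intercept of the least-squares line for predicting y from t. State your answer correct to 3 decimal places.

-7.547

Sxx = Σx² − (Σx)²/n = 298.47 − 218.401429 = 80.068571
Sxy = Σxy − (Σx)(Σy)/n = 886.8 − 569.742857 = 317.057143
b = Sxy/Sxx = 317.057143/80.068571 = 3.959820
a = ȳ − b·x̄ = 14.571429 − 3.959820·5.585714 = -7.546995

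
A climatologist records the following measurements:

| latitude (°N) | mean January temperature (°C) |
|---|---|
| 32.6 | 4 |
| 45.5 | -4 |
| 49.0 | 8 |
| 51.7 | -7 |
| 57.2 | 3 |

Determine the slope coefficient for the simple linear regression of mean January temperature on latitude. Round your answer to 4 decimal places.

-0.1140

n = 5, Σx = 236, Σy = 4, Σxy = 150.1, Σx² = 11478.74
Sxx = Σx² − (Σx)²/n = 11478.74 − 11139.2 = 339.54
Sxy = Σxy − (Σx)(Σy)/n = 150.1 − 188.8 = -38.7
b = Sxy/Sxx = -38.7/339.54 = -0.113978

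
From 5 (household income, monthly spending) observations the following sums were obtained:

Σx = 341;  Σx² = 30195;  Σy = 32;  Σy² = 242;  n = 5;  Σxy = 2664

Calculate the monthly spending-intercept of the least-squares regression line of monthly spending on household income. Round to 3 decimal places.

Sxx = Σx² − (Σx)²/n = 30195 − 23256.2 = 6938.8
Sxy = Σxy − (Σx)(Σy)/n = 2664 − 2182.4 = 481.6
b = Sxy/Sxx = 481.6/6938.8 = 0.069407
a = ȳ − b·x̄ = 6.4 − 0.069407·68.2 = 1.666455

1.666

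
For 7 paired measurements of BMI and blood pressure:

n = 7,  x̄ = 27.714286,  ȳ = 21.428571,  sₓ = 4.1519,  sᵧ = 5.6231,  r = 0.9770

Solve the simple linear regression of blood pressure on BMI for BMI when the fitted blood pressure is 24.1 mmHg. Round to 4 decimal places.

29.7332

b = r · sᵧ/sₓ = 0.977 · 5.6231/4.1519 = 1.323194
a = ȳ − b·x̄ = 21.428571 − 1.323194·27.714286 = -15.242803
Set a + b·x = 24.1: x = (24.1 − (-15.242803)) / 1.323194 = 29.733211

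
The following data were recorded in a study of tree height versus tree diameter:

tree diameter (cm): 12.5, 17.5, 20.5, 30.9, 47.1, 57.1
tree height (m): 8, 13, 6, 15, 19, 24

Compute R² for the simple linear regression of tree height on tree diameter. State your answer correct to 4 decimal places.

n = 6, Σx = 185.6, Σy = 85, Σxy = 3179.3, Σx² = 7316.38, Σy² = 1431
Sxx = Σx² − (Σx)²/n = 7316.38 − 5741.226667 = 1575.153333
Sxy = Σxy − (Σx)(Σy)/n = 3179.3 − 2629.333333 = 549.966667
Syy = Σy² − (Σy)²/n = 1431 − 1204.166667 = 226.833333
R² = Sxy²/(Sxx·Syy) = (549.966667)²/(1575.153333·226.833333) = 0.846531

0.8465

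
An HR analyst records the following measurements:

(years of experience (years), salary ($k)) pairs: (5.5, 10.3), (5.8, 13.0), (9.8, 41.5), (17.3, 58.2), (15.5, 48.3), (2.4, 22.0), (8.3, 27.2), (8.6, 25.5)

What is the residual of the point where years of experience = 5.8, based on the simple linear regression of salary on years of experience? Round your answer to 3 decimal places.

n = 8, Σx = 73.2, Σy = 246, Σxy = 2792.12, Σx² = 848.08
Sxx = Σx² − (Σx)²/n = 848.08 − 669.78 = 178.3
Sxy = Σxy − (Σx)(Σy)/n = 2792.12 − 2250.9 = 541.22
b = Sxy/Sxx = 541.22/178.3 = 3.035446
a = ȳ − b·x̄ = 30.75 − 3.035446·9.15 = 2.975670
ŷ(5.8) = 2.975670 + 3.035446·5.8 = 20.581256
residual = y − ŷ = 13.0 − 20.581256 = -7.581256

-7.581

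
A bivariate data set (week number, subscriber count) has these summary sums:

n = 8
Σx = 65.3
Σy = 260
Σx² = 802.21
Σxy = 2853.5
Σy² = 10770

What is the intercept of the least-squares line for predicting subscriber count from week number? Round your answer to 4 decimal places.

10.3274

Sxx = Σx² − (Σx)²/n = 802.21 − 533.01125 = 269.19875
Sxy = Σxy − (Σx)(Σy)/n = 2853.5 − 2122.25 = 731.25
b = Sxy/Sxx = 731.25/269.19875 = 2.716394
a = ȳ − b·x̄ = 32.5 − 2.716394·8.1625 = 10.327430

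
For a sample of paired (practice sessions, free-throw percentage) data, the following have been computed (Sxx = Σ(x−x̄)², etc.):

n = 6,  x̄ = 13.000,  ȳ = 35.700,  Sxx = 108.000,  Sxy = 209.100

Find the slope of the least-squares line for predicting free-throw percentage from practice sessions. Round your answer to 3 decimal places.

b = Sxy/Sxx = 209.1/108 = 1.936111

1.936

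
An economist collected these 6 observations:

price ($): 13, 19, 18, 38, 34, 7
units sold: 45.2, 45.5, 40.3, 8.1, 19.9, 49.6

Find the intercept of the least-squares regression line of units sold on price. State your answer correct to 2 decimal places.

n = 6, Σx = 129, Σy = 208.6, Σxy = 3509.1, Σx² = 3503
Sxx = Σx² − (Σx)²/n = 3503 − 2773.5 = 729.5
Sxy = Σxy − (Σx)(Σy)/n = 3509.1 − 4484.9 = -975.8
b = Sxy/Sxx = -975.8/729.5 = -1.337629
a = ȳ − b·x̄ = 34.766667 − (-1.337629)·21.5 = 63.525680

63.53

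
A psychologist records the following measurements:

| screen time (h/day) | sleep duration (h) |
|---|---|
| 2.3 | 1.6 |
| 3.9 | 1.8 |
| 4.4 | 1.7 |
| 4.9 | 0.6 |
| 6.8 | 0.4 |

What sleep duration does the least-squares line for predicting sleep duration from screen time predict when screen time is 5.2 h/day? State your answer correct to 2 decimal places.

0.99

n = 5, Σx = 22.3, Σy = 6.1, Σxy = 23.84, Σx² = 110.11
Sxx = Σx² − (Σx)²/n = 110.11 − 99.458 = 10.652
Sxy = Σxy − (Σx)(Σy)/n = 23.84 − 27.206 = -3.366
b = Sxy/Sxx = -3.366/10.652 = -0.315997
a = ȳ − b·x̄ = 1.22 − (-0.315997)·4.46 = 2.629347
ŷ(5.2) = a + b·5.2 = 2.629347 + (-0.315997)·5.2 = 0.986162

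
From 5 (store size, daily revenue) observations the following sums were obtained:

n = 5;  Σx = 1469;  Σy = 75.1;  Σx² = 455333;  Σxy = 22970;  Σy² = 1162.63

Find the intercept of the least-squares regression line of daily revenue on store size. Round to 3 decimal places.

3.813

Sxx = Σx² − (Σx)²/n = 455333 − 431592.2 = 23740.8
Sxy = Σxy − (Σx)(Σy)/n = 22970 − 22064.38 = 905.62
b = Sxy/Sxx = 905.62/23740.8 = 0.038146
a = ȳ − b·x̄ = 15.02 − 0.038146·293.8 = 3.812663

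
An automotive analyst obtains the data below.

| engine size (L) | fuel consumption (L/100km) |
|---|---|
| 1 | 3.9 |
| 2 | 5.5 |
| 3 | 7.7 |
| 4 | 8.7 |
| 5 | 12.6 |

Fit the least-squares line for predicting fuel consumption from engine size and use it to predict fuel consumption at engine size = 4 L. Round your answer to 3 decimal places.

9.740

n = 5, Σx = 15, Σy = 38.4, Σxy = 135.8, Σx² = 55
Sxx = Σx² − (Σx)²/n = 55 − 45 = 10
Sxy = Σxy − (Σx)(Σy)/n = 135.8 − 115.2 = 20.6
b = Sxy/Sxx = 20.6/10 = 2.06
a = ȳ − b·x̄ = 7.68 − 2.06·3 = 1.5
ŷ(4) = a + b·4 = 1.5 + 2.06·4 = 9.74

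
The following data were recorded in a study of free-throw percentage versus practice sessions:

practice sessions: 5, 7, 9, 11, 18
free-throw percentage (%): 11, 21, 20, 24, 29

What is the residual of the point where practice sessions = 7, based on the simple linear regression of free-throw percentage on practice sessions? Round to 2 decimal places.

3.54

n = 5, Σx = 50, Σy = 105, Σxy = 1168, Σx² = 600
Sxx = Σx² − (Σx)²/n = 600 − 500 = 100
Sxy = Σxy − (Σx)(Σy)/n = 1168 − 1050 = 118
b = Sxy/Sxx = 118/100 = 1.18
a = ȳ − b·x̄ = 21 − 1.18·10 = 9.2
ŷ(7) = 9.2 + 1.18·7 = 17.46
residual = y − ŷ = 21 − 17.46 = 3.54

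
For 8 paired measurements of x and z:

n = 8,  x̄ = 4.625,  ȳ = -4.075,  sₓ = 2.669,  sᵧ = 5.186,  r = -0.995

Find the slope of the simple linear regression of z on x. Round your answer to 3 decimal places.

-1.933

b = r · sᵧ/sₓ = -0.995 · 5.186/2.669 = -1.933335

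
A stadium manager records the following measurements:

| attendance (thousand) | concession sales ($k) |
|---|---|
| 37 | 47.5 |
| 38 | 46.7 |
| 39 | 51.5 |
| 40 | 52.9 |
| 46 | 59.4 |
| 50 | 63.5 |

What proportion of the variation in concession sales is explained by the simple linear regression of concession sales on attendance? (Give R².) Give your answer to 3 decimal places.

0.958

n = 6, Σx = 250, Σy = 321.5, Σxy = 13564, Σx² = 10550, Σy² = 17448.41
Sxx = Σx² − (Σx)²/n = 10550 − 10416.666667 = 133.333333
Sxy = Σxy − (Σx)(Σy)/n = 13564 − 13395.833333 = 168.166667
Syy = Σy² − (Σy)²/n = 17448.41 − 17227.041667 = 221.368333
R² = Sxy²/(Sxx·Syy) = (168.166667)²/(133.333333·221.368333) = 0.958133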